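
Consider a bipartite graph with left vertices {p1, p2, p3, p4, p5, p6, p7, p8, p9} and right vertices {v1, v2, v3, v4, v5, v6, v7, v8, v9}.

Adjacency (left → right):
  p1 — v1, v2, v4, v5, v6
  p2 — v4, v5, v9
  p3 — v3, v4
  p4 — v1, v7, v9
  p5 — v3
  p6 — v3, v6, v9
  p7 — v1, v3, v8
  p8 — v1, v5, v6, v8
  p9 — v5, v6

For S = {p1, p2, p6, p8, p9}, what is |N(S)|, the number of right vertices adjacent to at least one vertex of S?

The union of neighbours of {p1, p2, p6, p8, p9} is {v1, v2, v3, v4, v5, v6, v8, v9}, which has 8 elements.
Since |N(S)| = 8 ≥ |S| = 5, Hall's condition holds for this subset.

8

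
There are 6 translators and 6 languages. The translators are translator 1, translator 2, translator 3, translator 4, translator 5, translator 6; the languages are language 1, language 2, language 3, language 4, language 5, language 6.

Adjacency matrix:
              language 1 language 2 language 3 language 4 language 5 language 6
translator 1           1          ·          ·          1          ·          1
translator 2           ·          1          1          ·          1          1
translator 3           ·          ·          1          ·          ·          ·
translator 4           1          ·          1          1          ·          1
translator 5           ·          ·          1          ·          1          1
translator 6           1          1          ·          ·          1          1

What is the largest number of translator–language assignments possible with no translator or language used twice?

A valid assignment of size 6: translator 1→language 1, translator 2→language 2, translator 3→language 3, translator 4→language 4, translator 5→language 5, translator 6→language 6.
All 6 translators are matched, so no larger matching exists.

6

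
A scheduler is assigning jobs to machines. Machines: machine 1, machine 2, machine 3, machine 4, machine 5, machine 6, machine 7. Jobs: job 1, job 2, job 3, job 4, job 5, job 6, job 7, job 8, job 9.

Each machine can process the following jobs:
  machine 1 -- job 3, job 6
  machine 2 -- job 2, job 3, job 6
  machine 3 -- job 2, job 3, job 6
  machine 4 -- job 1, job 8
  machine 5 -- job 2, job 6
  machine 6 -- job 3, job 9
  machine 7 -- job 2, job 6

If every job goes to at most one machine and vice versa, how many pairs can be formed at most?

For example, pair machine 1–job 3, machine 2–job 6, machine 3–job 2, machine 4–job 1, machine 6–job 9.
The set {machine 1, machine 2, machine 3, machine 5, machine 7} has only 3 neighbours ({job 2, job 3, job 6}), so by Hall's theorem at most 5 of the 7 machines can be matched.

5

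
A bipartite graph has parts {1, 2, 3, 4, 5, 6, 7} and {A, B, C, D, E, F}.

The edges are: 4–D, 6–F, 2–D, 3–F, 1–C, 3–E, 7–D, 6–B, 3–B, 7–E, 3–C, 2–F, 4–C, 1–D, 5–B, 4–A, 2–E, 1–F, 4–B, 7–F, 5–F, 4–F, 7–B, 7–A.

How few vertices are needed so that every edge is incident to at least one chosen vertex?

6

{A, B, C, D, E, F} is a vertex cover of size 6: every edge has an endpoint in this set.
No smaller cover exists because 1–C, 2–D, 3–E, 4–A, 5–F, 6–B is a matching of size 6, and a cover must include an endpoint of each of these disjoint edges (König's theorem).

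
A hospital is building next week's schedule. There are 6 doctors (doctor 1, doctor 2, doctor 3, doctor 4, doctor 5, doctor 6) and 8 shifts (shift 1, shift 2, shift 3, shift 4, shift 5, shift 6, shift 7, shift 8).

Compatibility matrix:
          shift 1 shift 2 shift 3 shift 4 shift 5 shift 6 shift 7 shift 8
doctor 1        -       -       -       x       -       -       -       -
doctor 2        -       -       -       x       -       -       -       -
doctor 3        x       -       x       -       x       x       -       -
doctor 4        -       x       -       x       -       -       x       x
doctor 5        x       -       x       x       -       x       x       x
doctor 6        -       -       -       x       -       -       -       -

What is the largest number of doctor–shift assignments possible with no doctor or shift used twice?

A valid assignment of size 4: doctor 1–shift 4, doctor 3–shift 6, doctor 4–shift 8, doctor 5–shift 7.
The set {doctor 1, doctor 2, doctor 6} has only 1 neighbour ({shift 4}), so by Hall's theorem at most 4 of the 6 doctors can be matched.

4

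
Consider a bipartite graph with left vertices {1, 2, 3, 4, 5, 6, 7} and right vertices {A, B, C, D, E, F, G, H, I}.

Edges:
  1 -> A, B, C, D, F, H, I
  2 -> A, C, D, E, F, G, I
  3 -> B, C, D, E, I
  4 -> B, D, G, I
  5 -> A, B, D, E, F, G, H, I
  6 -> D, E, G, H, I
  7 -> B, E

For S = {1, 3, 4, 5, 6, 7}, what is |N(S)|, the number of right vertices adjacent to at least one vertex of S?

The union of neighbours of {1, 3, 4, 5, 6, 7} is {A, B, C, D, E, F, G, H, I}, which has 9 elements.
Since |N(S)| = 9 ≥ |S| = 6, Hall's condition holds for this subset.

9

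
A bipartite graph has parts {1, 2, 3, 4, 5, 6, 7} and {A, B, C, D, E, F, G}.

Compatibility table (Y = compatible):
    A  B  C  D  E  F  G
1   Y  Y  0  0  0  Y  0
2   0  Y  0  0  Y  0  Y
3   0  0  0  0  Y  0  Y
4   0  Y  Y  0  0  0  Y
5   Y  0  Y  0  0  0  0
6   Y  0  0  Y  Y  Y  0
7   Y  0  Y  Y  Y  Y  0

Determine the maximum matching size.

7

For example, pair 1-F, 2-E, 3-G, 4-B, 5-C, 6-D, 7-A.
All 7 left vertices are matched, so no larger matching exists.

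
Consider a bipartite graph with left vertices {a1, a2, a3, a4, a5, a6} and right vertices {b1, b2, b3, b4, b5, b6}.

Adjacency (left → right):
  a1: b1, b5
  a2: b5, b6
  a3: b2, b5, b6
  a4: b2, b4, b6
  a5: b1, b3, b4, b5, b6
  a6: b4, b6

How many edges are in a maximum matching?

One maximum matching: a1–b1, a2–b5, a3–b2, a4–b4, a5–b3, a6–b6.
All 6 left vertices are matched, so no larger matching exists.

6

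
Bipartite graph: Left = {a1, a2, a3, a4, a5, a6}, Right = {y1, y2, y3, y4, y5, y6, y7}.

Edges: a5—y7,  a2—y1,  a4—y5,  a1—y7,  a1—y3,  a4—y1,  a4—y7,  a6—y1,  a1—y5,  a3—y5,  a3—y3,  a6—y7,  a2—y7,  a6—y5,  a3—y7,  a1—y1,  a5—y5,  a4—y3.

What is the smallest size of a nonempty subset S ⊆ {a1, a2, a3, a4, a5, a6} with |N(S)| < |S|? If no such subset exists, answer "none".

5

Take S = {a1, a2, a3, a4, a5}. Its neighbourhood is {y1, y3, y5, y7}, so |N(S)| = 4 < |S| = 5.
Every subset of size less than 5 has at least as many neighbours as members, so 5 is the minimum.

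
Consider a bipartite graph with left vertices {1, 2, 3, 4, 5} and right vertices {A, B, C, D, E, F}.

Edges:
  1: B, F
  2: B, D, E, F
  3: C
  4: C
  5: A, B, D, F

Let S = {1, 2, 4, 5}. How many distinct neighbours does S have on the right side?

The union of neighbours of {1, 2, 4, 5} is {A, B, C, D, E, F}, which has 6 elements.
Since |N(S)| = 6 ≥ |S| = 4, Hall's condition holds for this subset.

6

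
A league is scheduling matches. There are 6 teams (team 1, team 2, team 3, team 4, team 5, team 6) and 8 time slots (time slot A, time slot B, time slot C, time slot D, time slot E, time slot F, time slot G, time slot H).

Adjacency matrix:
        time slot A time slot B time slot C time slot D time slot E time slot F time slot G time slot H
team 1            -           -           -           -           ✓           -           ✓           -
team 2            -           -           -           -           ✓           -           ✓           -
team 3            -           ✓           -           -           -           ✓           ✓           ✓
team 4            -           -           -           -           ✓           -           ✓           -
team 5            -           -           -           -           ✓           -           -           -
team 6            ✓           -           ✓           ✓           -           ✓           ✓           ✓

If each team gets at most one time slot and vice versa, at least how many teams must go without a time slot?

For example, pair team 1-time slot E, team 2-time slot G, team 3-time slot F, team 6-time slot C.
The set {team 1, team 2, team 4, team 5} has only 2 neighbours ({time slot E, time slot G}), so by Hall's theorem at most 4 of the 6 teams can be matched.
That matches 4 of the 6, leaving 2 unmatched; no matching can do better.

2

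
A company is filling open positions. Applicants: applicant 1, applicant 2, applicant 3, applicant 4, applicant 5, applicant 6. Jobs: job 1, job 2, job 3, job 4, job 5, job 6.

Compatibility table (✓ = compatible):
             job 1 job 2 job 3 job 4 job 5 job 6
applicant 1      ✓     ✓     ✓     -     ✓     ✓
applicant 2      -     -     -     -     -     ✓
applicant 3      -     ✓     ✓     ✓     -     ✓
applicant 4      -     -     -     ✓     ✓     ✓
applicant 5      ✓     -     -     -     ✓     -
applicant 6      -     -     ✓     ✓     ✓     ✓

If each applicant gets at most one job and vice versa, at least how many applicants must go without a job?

0

One maximum matching: applicant 1→job 5, applicant 2→job 6, applicant 3→job 2, applicant 4→job 4, applicant 5→job 1, applicant 6→job 3.
All 6 applicants are matched, so no larger matching exists.
That matches 6 of the 6, leaving 0 unmatched; no matching can do better.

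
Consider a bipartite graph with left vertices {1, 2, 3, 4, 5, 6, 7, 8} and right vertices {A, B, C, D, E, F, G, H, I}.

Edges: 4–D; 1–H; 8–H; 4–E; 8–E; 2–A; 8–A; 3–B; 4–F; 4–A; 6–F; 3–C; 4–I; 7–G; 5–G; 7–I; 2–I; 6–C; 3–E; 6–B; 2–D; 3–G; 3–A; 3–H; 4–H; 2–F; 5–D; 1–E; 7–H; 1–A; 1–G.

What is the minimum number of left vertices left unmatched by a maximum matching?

0

A valid assignment of size 8: 1-H, 2-F, 3-G, 4-A, 5-D, 6-B, 7-I, 8-E.
All 8 left vertices are matched, so no larger matching exists.
That matches 8 of the 8, leaving 0 unmatched; no matching can do better.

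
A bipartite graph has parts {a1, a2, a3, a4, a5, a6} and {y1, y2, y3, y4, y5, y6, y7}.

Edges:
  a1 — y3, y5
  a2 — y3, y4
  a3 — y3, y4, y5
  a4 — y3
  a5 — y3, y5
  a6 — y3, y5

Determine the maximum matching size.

3

One maximum matching: a1-y5, a2-y4, a3-y3.
The set {a1, a2, a3, a4, a5, a6} has only 3 neighbours ({y3, y4, y5}), so by Hall's theorem at most 3 of the 6 left vertices can be matched.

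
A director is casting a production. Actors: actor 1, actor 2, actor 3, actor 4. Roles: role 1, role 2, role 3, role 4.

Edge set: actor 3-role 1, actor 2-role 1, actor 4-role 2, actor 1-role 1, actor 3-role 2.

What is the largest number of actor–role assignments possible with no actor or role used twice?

2

A valid assignment of size 2: actor 1→role 1, actor 3→role 2.
The set {actor 1, actor 2, actor 3, actor 4} has only 2 neighbours ({role 1, role 2}), so by Hall's theorem at most 2 of the 4 actors can be matched.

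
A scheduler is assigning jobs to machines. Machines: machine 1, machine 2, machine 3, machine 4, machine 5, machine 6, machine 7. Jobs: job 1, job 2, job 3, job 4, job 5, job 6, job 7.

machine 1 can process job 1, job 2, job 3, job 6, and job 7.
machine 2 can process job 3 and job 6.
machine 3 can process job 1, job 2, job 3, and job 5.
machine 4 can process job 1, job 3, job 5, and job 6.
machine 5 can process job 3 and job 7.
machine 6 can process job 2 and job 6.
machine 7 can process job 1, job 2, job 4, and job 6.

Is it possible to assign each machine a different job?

A valid assignment of size 7: machine 1–job 7, machine 2–job 6, machine 3–job 1, machine 4–job 5, machine 5–job 3, machine 6–job 2, machine 7–job 4.
All 7 machines are covered.

Yes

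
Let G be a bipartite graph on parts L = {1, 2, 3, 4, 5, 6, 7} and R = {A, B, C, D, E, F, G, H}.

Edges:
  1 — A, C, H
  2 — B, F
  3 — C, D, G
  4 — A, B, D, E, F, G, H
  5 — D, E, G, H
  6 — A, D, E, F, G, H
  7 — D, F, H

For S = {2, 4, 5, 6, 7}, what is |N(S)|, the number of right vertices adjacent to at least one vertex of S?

7

The union of neighbours of {2, 4, 5, 6, 7} is {A, B, D, E, F, G, H}, which has 7 elements.
Since |N(S)| = 7 ≥ |S| = 5, Hall's condition holds for this subset.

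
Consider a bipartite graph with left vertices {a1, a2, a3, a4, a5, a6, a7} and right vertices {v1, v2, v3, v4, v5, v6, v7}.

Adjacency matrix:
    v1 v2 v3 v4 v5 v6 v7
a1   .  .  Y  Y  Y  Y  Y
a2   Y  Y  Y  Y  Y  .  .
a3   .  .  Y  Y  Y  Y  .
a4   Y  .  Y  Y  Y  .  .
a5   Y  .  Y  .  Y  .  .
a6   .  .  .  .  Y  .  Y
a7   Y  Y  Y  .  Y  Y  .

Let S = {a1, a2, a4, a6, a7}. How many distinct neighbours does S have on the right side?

7

The union of neighbours of {a1, a2, a4, a6, a7} is {v1, v2, v3, v4, v5, v6, v7}, which has 7 elements.
Since |N(S)| = 7 ≥ |S| = 5, Hall's condition holds for this subset.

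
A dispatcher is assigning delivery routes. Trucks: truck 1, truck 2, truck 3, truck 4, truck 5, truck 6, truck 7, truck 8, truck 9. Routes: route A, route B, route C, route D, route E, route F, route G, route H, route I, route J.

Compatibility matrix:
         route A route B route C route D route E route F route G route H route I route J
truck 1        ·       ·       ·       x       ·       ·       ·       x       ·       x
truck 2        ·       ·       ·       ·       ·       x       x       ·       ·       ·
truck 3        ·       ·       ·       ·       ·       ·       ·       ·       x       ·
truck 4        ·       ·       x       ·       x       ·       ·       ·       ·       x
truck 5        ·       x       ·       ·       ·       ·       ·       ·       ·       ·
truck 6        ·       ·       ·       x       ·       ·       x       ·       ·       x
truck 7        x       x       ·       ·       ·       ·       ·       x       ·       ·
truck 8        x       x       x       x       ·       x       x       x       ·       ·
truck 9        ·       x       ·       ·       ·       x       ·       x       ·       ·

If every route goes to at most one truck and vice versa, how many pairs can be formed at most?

9

For example, pair truck 1–route H, truck 2–route G, truck 3–route I, truck 4–route E, truck 5–route B, truck 6–route J, truck 7–route A, truck 8–route D, truck 9–route F.
All 9 trucks are matched, so no larger matching exists.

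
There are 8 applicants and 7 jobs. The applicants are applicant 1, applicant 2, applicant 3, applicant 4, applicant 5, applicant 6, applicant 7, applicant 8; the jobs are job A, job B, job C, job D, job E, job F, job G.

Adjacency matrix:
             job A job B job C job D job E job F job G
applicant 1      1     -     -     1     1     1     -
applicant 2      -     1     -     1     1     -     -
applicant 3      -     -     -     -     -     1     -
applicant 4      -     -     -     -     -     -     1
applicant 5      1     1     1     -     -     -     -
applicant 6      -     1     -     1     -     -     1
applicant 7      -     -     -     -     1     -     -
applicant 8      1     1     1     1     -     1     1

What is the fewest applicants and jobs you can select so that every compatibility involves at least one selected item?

7

{job A, job B, job C, job D, job E, job F, job G} is a vertex cover of size 7: every edge has an endpoint in this set.
No smaller cover exists because applicant 1–job A, applicant 2–job D, applicant 3–job F, applicant 4–job G, applicant 5–job C, applicant 6–job B, applicant 7–job E is a matching of size 7, and a cover must include an endpoint of each of these disjoint edges (König's theorem).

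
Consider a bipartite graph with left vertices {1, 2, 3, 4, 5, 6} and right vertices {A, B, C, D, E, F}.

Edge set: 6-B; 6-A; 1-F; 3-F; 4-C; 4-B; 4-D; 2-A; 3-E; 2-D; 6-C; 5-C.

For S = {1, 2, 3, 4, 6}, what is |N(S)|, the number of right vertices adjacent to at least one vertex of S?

6

The union of neighbours of {1, 2, 3, 4, 6} is {A, B, C, D, E, F}, which has 6 elements.
Since |N(S)| = 6 ≥ |S| = 5, Hall's condition holds for this subset.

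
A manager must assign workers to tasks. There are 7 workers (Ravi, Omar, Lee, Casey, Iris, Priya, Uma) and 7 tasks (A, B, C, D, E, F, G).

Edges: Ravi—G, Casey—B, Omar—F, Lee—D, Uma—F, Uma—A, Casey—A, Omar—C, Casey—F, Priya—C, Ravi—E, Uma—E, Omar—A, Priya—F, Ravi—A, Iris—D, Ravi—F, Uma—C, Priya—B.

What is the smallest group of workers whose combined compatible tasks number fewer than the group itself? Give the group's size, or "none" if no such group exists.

Take S = {Lee, Iris}. Its neighbourhood is {D}, so |N(S)| = 1 < |S| = 2.
No single vertex violates Hall's condition since each has at least one neighbour, so 2 is the minimum.

2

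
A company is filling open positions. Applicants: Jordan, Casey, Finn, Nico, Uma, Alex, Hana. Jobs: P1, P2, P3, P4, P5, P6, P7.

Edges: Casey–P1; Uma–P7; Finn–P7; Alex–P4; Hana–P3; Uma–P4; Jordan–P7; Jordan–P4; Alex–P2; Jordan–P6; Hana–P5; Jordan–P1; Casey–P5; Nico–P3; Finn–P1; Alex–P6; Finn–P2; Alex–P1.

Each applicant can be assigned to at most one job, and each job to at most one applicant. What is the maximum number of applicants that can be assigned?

7

A valid assignment of size 7: Jordan-P7, Casey-P1, Finn-P2, Nico-P3, Uma-P4, Alex-P6, Hana-P5.
All 7 applicants are matched, so no larger matching exists.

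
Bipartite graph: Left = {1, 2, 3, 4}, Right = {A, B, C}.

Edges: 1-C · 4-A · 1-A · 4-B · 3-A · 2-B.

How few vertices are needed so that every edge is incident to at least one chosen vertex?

3

{1, A, B} is a vertex cover of size 3: every edge has an endpoint in this set.
No smaller cover exists because 1–C, 2–B, 3–A is a matching of size 3, and a cover must include an endpoint of each of these disjoint edges (König's theorem).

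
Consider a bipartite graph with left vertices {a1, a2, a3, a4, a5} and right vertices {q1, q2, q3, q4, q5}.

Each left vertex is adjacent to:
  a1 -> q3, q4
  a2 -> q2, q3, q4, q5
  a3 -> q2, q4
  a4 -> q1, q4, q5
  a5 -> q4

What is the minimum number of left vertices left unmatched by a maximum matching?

One maximum matching: a1-q3, a2-q5, a3-q2, a4-q1, a5-q4.
This saturates every left vertex, so 5 is the maximum.
That matches 5 of the 5, leaving 0 unmatched; no matching can do better.

0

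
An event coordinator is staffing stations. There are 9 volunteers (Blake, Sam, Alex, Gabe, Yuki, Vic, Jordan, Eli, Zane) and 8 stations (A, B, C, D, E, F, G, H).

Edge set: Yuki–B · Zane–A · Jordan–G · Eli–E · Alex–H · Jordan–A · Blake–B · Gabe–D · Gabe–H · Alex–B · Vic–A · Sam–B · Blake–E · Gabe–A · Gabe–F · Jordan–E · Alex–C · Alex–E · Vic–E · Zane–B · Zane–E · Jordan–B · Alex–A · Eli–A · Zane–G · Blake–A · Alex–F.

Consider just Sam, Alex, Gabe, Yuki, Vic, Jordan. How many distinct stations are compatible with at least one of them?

8

The union of neighbours of {Sam, Alex, Gabe, Yuki, Vic, Jordan} is {A, B, C, D, E, F, G, H}, which has 8 elements.
Since |N(S)| = 8 ≥ |S| = 6, Hall's condition holds for this subset.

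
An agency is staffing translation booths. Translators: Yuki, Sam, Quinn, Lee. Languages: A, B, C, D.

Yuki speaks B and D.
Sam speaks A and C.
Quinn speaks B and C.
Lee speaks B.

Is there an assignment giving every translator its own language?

A valid assignment of size 4: Yuki-D, Sam-A, Quinn-C, Lee-B.
Every translator is matched, so this is a perfect matching.

Yes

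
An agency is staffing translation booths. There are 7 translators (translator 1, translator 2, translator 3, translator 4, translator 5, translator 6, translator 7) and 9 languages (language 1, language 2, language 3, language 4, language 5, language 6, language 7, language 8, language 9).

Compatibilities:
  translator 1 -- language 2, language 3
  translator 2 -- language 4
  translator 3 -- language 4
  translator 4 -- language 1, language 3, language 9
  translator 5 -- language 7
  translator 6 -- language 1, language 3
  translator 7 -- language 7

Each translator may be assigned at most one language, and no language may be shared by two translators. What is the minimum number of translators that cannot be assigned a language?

A valid assignment of size 5: translator 1→language 2, translator 2→language 4, translator 4→language 9, translator 5→language 7, translator 6→language 1.
The set {translator 2, translator 3, translator 5, translator 7} has only 2 neighbours ({language 4, language 7}), so by Hall's theorem at most 5 of the 7 translators can be matched.
That matches 5 of the 7, leaving 2 unmatched; no matching can do better.

2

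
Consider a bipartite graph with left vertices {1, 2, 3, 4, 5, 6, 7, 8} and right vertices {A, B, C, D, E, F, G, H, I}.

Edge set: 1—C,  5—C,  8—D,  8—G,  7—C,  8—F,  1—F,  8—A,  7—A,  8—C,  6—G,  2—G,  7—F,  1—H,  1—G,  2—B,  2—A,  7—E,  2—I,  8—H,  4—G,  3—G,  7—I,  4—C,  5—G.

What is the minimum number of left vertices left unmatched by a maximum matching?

One maximum matching: 1–F, 2–I, 3–G, 4–C, 7–E, 8–A.
The set {3, 4, 5, 6} has only 2 neighbours ({C, G}), so by Hall's theorem at most 6 of the 8 left vertices can be matched.
That matches 6 of the 8, leaving 2 unmatched; no matching can do better.

2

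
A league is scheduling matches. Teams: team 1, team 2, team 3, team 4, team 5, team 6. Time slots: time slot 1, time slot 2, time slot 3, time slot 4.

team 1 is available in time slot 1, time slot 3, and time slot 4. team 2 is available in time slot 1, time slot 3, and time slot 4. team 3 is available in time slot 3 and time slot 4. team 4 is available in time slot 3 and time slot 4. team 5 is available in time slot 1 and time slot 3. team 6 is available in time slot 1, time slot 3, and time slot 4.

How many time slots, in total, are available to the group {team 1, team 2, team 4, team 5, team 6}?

3

The union of neighbours of {team 1, team 2, team 4, team 5, team 6} is {time slot 1, time slot 3, time slot 4}, which has 3 elements.
Since |N(S)| = 3 < |S| = 5, Hall's condition fails for this subset.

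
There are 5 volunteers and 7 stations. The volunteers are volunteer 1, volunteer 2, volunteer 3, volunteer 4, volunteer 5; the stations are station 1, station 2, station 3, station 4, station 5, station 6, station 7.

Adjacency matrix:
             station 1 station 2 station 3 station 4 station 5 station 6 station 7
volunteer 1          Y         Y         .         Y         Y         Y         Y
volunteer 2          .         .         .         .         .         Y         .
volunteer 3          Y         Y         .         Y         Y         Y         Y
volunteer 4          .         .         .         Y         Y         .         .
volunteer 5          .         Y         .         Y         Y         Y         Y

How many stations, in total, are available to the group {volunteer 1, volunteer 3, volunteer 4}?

The union of neighbours of {volunteer 1, volunteer 3, volunteer 4} is {station 1, station 2, station 4, station 5, station 6, station 7}, which has 6 elements.
Since |N(S)| = 6 ≥ |S| = 3, Hall's condition holds for this subset.

6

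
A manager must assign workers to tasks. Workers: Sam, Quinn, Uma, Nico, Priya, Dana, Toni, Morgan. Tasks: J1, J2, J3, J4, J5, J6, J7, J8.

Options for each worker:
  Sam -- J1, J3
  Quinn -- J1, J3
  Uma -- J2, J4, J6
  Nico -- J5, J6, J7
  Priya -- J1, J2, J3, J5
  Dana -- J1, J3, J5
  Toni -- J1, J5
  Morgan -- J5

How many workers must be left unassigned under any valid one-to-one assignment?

A valid assignment of size 6: Sam→J1, Quinn→J3, Uma→J6, Nico→J7, Priya→J2, Dana→J5.
The set {Sam, Quinn, Dana, Toni, Morgan} has only 3 neighbours ({J1, J3, J5}), so by Hall's theorem at most 6 of the 8 workers can be matched.
That matches 6 of the 8, leaving 2 unmatched; no matching can do better.

2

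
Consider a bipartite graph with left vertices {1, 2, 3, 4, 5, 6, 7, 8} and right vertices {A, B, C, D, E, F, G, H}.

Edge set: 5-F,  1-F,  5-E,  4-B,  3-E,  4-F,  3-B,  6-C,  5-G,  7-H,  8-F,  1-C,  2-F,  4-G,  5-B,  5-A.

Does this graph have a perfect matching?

The set {1, 2, 6, 8} has only 2 neighbours ({C, F}), so by Hall's theorem at most 6 of the 8 left vertices can be matched.
Hence no matching covers every left vertex.

No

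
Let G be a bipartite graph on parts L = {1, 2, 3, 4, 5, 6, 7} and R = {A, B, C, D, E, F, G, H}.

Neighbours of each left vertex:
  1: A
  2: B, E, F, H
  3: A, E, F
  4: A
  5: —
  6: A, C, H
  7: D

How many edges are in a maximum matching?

One maximum matching: 1→A, 2→H, 3→E, 6→C, 7→D.
The set {1, 4, 5} has only 1 neighbour ({A}), so by Hall's theorem at most 5 of the 7 left vertices can be matched.

5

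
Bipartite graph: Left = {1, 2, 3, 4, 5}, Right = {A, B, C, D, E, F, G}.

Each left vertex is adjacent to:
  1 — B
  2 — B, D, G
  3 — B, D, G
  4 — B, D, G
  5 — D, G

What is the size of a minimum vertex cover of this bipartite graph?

3

The 3 edges 1–B, 2–D, 3–G form a matching, so any vertex cover needs at least 3 vertices (one per matched edge).
Conversely {B, D, G} meets every edge and has exactly 3 vertices, so 3 is optimal.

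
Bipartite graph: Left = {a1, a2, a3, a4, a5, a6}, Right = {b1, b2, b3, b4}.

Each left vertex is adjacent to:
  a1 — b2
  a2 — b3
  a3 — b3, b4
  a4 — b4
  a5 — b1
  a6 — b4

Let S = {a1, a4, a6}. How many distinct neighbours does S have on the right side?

2

The union of neighbours of {a1, a4, a6} is {b2, b4}, which has 2 elements.
Since |N(S)| = 2 < |S| = 3, Hall's condition fails for this subset.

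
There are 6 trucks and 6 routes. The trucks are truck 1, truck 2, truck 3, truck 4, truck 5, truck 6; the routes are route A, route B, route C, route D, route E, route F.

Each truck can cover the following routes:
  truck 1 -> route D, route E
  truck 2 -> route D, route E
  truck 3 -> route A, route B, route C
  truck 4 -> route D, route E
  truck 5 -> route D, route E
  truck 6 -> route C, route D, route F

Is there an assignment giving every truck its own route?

No

The set {truck 1, truck 2, truck 4, truck 5} has only 2 neighbours ({route D, route E}), so by Hall's theorem at most 4 of the 6 trucks can be matched.
Hence no matching covers every truck.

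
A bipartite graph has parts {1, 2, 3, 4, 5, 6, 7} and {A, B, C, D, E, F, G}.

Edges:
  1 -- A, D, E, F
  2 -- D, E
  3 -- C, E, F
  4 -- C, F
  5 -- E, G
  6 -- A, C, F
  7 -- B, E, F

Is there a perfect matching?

One maximum matching: 1→A, 2→D, 3→E, 4→C, 5→G, 6→F, 7→B.
All 7 left vertices are covered.

Yes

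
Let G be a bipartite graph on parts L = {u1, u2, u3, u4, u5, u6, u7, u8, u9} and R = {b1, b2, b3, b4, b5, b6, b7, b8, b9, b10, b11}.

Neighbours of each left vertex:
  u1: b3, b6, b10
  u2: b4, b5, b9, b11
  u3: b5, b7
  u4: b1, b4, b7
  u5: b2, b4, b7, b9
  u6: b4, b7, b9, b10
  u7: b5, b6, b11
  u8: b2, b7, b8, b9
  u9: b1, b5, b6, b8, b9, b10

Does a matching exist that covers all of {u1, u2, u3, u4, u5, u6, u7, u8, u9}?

For example, pair u1–b3, u2–b9, u3–b5, u4–b7, u5–b2, u6–b4, u7–b6, u8–b8, u9–b1.
Every left vertex is matched, so this matching saturates all of them.

Yes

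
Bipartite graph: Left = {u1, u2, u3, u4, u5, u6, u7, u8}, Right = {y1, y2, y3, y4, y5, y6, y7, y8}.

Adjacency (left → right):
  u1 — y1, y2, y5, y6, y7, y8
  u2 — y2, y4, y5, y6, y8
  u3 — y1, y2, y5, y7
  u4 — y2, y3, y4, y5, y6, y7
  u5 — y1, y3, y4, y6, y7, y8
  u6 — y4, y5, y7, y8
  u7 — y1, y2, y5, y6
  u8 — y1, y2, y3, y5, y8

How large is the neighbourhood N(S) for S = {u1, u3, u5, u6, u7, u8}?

The union of neighbours of {u1, u3, u5, u6, u7, u8} is {y1, y2, y3, y4, y5, y6, y7, y8}, which has 8 elements.
Since |N(S)| = 8 ≥ |S| = 6, Hall's condition holds for this subset.

8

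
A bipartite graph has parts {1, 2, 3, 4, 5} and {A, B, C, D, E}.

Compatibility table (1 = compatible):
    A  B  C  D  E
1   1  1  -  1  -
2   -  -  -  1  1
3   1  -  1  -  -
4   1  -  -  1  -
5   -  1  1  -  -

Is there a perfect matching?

Yes

For example, pair 1–D, 2–E, 3–C, 4–A, 5–B.
All 5 left vertices are covered.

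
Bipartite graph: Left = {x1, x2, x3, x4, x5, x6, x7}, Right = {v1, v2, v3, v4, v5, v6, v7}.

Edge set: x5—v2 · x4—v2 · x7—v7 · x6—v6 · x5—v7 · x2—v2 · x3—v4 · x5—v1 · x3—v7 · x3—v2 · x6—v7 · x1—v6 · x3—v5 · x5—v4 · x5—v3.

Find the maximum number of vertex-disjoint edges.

5

A valid assignment of size 5: x1-v6, x2-v2, x3-v4, x5-v3, x6-v7.
The set {x1, x2, x4, x6, x7} has only 3 neighbours ({v2, v6, v7}), so by Hall's theorem at most 5 of the 7 left vertices can be matched.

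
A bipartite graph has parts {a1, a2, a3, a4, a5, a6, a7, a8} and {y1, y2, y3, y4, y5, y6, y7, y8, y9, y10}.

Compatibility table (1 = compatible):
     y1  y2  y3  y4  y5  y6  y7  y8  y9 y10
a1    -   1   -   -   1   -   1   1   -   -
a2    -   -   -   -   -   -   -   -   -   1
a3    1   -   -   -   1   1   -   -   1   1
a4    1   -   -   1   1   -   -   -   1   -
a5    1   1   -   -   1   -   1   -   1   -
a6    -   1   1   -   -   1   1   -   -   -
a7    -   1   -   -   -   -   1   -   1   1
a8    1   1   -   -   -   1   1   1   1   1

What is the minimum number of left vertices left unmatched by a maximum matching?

0

A valid assignment of size 8: a1-y8, a2-y10, a3-y6, a4-y1, a5-y9, a6-y3, a7-y2, a8-y7.
This saturates every left vertex, so 8 is the maximum.
That matches 8 of the 8, leaving 0 unmatched; no matching can do better.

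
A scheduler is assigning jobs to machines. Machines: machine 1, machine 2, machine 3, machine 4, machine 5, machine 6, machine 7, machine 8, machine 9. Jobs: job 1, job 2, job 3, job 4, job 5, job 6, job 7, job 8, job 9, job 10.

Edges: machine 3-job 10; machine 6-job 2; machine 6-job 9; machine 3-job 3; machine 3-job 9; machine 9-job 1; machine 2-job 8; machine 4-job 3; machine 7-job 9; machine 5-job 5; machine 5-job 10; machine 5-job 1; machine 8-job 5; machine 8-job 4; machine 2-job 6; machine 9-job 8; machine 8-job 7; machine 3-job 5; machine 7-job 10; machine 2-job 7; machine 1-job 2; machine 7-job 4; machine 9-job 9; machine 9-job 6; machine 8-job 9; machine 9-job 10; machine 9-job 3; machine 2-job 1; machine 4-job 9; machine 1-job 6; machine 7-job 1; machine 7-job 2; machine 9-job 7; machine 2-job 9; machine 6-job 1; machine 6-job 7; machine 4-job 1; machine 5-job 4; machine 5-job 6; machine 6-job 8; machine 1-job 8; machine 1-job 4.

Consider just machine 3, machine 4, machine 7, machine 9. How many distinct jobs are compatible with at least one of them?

The union of neighbours of {machine 3, machine 4, machine 7, machine 9} is {job 1, job 2, job 3, job 4, job 5, job 6, job 7, job 8, job 9, job 10}, which has 10 elements.
Since |N(S)| = 10 ≥ |S| = 4, Hall's condition holds for this subset.

10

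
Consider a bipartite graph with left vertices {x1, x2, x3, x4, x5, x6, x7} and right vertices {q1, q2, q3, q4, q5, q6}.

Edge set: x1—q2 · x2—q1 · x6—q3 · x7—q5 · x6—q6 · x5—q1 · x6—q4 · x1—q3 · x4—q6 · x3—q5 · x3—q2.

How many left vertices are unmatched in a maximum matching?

1

One maximum matching: x1→q3, x2→q1, x3→q2, x4→q6, x6→q4, x7→q5.
The set {x2, x5} has only 1 neighbour ({q1}), so by Hall's theorem at most 6 of the 7 left vertices can be matched.
That matches 6 of the 7, leaving 1 unmatched; no matching can do better.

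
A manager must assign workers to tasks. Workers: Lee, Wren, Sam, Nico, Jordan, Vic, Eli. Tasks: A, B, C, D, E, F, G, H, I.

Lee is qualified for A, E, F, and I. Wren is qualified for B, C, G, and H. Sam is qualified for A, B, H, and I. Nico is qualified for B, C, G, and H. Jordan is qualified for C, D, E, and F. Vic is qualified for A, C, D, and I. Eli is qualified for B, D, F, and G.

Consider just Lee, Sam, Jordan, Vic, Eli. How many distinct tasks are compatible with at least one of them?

9

The union of neighbours of {Lee, Sam, Jordan, Vic, Eli} is {A, B, C, D, E, F, G, H, I}, which has 9 elements.
Since |N(S)| = 9 ≥ |S| = 5, Hall's condition holds for this subset.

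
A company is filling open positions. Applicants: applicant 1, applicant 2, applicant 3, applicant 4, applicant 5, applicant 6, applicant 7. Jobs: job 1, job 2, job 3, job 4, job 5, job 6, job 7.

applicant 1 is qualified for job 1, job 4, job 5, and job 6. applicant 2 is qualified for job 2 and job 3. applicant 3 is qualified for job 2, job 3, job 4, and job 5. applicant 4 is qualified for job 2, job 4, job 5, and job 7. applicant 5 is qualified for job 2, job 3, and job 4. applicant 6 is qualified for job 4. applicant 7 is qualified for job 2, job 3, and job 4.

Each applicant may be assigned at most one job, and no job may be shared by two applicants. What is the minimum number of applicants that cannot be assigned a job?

1

A valid assignment of size 6: applicant 1-job 6, applicant 2-job 3, applicant 3-job 5, applicant 4-job 7, applicant 5-job 2, applicant 6-job 4.
The set {applicant 2, applicant 5, applicant 6, applicant 7} has only 3 neighbours ({job 2, job 3, job 4}), so by Hall's theorem at most 6 of the 7 applicants can be matched.
That matches 6 of the 7, leaving 1 unmatched; no matching can do better.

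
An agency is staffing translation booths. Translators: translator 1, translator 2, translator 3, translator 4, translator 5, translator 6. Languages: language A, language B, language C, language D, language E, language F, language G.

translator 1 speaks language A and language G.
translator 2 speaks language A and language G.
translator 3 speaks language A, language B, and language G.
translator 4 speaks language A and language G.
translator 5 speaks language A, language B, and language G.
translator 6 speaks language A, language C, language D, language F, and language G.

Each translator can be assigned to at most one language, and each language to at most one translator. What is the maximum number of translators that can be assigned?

4

For example, pair translator 1→language G, translator 2→language A, translator 3→language B, translator 6→language F.
The set {translator 1, translator 2, translator 3, translator 4, translator 5} has only 3 neighbours ({language A, language B, language G}), so by Hall's theorem at most 4 of the 6 translators can be matched.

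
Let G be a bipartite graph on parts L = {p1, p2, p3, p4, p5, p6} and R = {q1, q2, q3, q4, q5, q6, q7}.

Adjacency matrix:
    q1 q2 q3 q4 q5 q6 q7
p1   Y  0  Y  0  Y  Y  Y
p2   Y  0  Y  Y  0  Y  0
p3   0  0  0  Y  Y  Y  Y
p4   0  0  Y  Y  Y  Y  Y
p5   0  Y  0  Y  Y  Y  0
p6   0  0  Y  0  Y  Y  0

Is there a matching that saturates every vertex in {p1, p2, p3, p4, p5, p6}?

One maximum matching: p1–q1, p2–q3, p3–q7, p4–q4, p5–q2, p6–q6.
All 6 left vertices are covered.

Yes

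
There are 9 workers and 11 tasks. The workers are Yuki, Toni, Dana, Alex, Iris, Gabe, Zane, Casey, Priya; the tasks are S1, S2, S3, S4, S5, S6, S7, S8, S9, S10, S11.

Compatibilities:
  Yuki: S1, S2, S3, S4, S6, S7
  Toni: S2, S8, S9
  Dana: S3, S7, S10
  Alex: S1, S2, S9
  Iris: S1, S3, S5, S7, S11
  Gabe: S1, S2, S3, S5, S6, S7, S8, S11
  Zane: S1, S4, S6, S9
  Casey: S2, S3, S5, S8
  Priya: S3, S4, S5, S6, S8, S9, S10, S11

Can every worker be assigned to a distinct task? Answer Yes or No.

One maximum matching: Yuki-S2, Toni-S9, Dana-S10, Alex-S1, Iris-S3, Gabe-S7, Zane-S4, Casey-S8, Priya-S6.
All 9 workers are covered.

Yes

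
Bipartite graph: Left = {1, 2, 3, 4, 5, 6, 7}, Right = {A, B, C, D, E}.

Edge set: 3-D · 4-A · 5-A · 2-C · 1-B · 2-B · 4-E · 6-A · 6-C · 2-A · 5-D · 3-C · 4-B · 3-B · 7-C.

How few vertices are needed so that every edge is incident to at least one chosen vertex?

5

{4, A, B, C, D} is a vertex cover of size 5: every edge has an endpoint in this set.
No smaller cover exists because 1–B, 2–A, 3–C, 4–E, 5–D is a matching of size 5, and a cover must include an endpoint of each of these disjoint edges (König's theorem).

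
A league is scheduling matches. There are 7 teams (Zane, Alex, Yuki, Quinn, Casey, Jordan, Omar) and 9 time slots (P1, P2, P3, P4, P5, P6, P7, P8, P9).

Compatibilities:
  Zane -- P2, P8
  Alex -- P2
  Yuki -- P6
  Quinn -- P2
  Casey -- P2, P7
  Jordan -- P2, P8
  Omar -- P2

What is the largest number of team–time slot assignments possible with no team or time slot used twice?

A valid assignment of size 4: Zane–P8, Alex–P2, Yuki–P6, Casey–P7.
The set {Zane, Alex, Quinn, Jordan, Omar} has only 2 neighbours ({P2, P8}), so by Hall's theorem at most 4 of the 7 teams can be matched.

4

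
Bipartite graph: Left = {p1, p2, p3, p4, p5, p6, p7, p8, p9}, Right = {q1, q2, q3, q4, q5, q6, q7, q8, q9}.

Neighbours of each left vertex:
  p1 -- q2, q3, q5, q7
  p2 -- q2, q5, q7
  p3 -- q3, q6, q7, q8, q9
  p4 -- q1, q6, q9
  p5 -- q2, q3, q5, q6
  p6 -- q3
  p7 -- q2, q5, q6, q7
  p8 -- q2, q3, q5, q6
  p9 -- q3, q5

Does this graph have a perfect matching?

The set {p1, p2, p5, p6, p7, p8, p9} has only 5 neighbours ({q2, q3, q5, q6, q7}), so by Hall's theorem at most 7 of the 9 left vertices can be matched.
Hence no matching covers every left vertex.

No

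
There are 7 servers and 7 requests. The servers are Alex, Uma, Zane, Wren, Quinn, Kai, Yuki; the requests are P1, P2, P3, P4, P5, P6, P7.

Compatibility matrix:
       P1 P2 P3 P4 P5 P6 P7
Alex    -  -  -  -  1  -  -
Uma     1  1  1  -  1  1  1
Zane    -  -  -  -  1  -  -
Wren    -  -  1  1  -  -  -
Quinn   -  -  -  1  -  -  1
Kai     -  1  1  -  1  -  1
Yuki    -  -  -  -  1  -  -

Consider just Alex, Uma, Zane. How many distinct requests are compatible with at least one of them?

6

The union of neighbours of {Alex, Uma, Zane} is {P1, P2, P3, P5, P6, P7}, which has 6 elements.
Since |N(S)| = 6 ≥ |S| = 3, Hall's condition holds for this subset.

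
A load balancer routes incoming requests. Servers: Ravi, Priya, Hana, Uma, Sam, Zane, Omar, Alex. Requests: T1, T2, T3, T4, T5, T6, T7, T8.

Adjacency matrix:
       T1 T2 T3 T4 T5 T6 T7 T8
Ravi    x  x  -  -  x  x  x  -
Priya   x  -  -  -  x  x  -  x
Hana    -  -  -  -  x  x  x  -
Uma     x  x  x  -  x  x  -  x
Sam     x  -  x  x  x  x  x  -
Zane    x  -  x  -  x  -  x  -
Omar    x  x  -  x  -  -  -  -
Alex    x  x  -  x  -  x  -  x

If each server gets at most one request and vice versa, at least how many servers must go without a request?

For example, pair Ravi→T1, Priya→T8, Hana→T6, Uma→T3, Sam→T7, Zane→T5, Omar→T2, Alex→T4.
All 8 servers are matched, so no larger matching exists.
That matches 8 of the 8, leaving 0 unmatched; no matching can do better.

0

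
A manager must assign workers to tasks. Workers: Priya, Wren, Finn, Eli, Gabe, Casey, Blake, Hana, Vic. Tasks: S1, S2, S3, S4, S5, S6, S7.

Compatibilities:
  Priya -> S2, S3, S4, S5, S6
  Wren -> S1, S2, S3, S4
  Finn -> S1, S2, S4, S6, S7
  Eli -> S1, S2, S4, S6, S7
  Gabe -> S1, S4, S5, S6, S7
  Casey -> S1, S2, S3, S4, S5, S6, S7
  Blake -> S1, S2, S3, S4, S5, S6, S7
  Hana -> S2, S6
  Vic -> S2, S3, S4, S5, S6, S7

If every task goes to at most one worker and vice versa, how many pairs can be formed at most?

7

For example, pair Priya–S5, Wren–S3, Finn–S6, Eli–S1, Gabe–S4, Casey–S7, Blake–S2.
The set {Priya, Wren, Finn, Eli, Gabe, Casey, Blake, Hana, Vic} has only 7 neighbours ({S1, S2, S3, S4, S5, S6, S7}), so by Hall's theorem at most 7 of the 9 workers can be matched.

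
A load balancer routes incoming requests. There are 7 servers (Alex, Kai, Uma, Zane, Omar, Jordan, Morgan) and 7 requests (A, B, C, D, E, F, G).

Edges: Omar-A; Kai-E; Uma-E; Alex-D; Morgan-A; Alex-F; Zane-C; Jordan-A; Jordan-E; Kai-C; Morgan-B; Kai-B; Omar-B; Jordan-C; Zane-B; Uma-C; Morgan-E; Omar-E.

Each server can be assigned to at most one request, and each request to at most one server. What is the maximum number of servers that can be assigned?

For example, pair Alex-F, Kai-E, Uma-C, Zane-B, Omar-A.
The set {Kai, Uma, Zane, Omar, Jordan, Morgan} has only 4 neighbours ({A, B, C, E}), so by Hall's theorem at most 5 of the 7 servers can be matched.

5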